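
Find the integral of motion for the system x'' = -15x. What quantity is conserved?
E = (x')^2 + 15x^2

Multiply the equation by x':
x' * x'' = -15x * x'
The left side is d/dt[(x')^2/2] and the right side is d/dt[-15x^2/2], so
d/dt[(x')^2/2 + 15x^2/2] = 0, i.e. (x')^2/2 + 15x^2/2 = constant.
Multiplying by 2, the integral of motion is E = (x')^2 + 15x^2.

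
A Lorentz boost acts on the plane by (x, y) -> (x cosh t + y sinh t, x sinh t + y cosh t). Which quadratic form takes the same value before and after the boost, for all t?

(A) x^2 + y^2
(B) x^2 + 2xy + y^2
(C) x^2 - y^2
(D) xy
C

Write x' = x cosh t + y sinh t, y' = x sinh t + y cosh t and substitute into each option:
(A) x^2 + y^2: (x cosh t + y sinh t)^2 + (x sinh t + y cosh t)^2 = (x^2 + y^2)(cosh^2 t + sinh^2 t) + 4xy sinh t cosh t = (x^2 + y^2) cosh 2t + 2xy sinh 2t   [not invariant for t != 0]
(B) x^2 + 2xy + y^2: (x' + y')^2 with x' + y' = (x + y)(cosh t + sinh t) = (x + y)e^t, so it becomes (x + y)^2 e^(2t)   [not invariant for t != 0]
(C) x^2 - y^2: (x cosh t + y sinh t)^2 - (x sinh t + y cosh t)^2 = x^2(cosh^2 t - sinh^2 t) + 2xy(cosh t sinh t - sinh t cosh t) + y^2(sinh^2 t - cosh^2 t) = x^2 - y^2   [invariant, using cosh^2 t - sinh^2 t = 1]
(D) xy: (x cosh t + y sinh t)(x sinh t + y cosh t) = xy(cosh^2 t + sinh^2 t) + (x^2 + y^2) sinh t cosh t = xy cosh 2t + (x^2 + y^2)(sinh 2t)/2   [not invariant for t != 0]

Only (C) x^2 - y^2 is unchanged; it is the Minkowski form preserved by Lorentz boosts, just as x^2 + y^2 is preserved by ordinary rotations.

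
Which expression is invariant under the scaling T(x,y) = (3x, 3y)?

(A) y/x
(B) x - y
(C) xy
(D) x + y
A

Under the uniform scaling T(x,y) = (3x, 3y):
Substitute the transformed coordinates into each option and compare with the original:
(A) y/x  ->  (3y)/(3x) = y/x   [equals y/x: invariant]
(B) x - y  ->  (3x) - (3y) = 3x - 3y   [differs from x - y: not invariant]
(C) xy  ->  (3x)(3y) = 9xy   [differs from xy: not invariant]
(D) x + y  ->  (3x) + (3y) = 3x + 3y   [differs from x + y: not invariant]

Only option (A), y/x, is unchanged by the transformation.
The common factor 3 cancels in a ratio of coordinates, while sums, products and sums of squares pick up factors of 3 or 9.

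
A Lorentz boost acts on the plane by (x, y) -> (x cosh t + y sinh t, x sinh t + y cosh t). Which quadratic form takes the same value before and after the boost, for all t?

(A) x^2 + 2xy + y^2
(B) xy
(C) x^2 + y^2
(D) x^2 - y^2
D

Write x' = x cosh t + y sinh t, y' = x sinh t + y cosh t and substitute into each option:
(A) x^2 + 2xy + y^2: (x' + y')^2 with x' + y' = (x + y)(cosh t + sinh t) = (x + y)e^t, so it becomes (x + y)^2 e^(2t)   [not invariant for t != 0]
(B) xy: (x cosh t + y sinh t)(x sinh t + y cosh t) = xy(cosh^2 t + sinh^2 t) + (x^2 + y^2) sinh t cosh t = xy cosh 2t + (x^2 + y^2)(sinh 2t)/2   [not invariant for t != 0]
(C) x^2 + y^2: (x cosh t + y sinh t)^2 + (x sinh t + y cosh t)^2 = (x^2 + y^2)(cosh^2 t + sinh^2 t) + 4xy sinh t cosh t = (x^2 + y^2) cosh 2t + 2xy sinh 2t   [not invariant for t != 0]
(D) x^2 - y^2: (x cosh t + y sinh t)^2 - (x sinh t + y cosh t)^2 = x^2(cosh^2 t - sinh^2 t) + 2xy(cosh t sinh t - sinh t cosh t) + y^2(sinh^2 t - cosh^2 t) = x^2 - y^2   [invariant, using cosh^2 t - sinh^2 t = 1]

Only (D) x^2 - y^2 is unchanged; it is the Minkowski form preserved by Lorentz boosts, just as x^2 + y^2 is preserved by ordinary rotations.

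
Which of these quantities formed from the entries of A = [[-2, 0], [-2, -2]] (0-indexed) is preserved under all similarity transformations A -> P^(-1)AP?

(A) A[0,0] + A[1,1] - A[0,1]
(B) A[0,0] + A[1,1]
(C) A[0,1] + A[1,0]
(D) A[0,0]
B

A[0,0] + A[1,1] is the trace of A. By the cyclic property of the trace, tr(P^(-1)AP) = tr(APP^(-1)) = tr(A), so it is the same for every matrix similar to A.

The other combinations are not similarity invariants. For example, take P = [[1, 2], [0, 1]] (det P = 1), so P^(-1) = [[1, -2], [0, 1]] and
B = P^(-1)AP = [[2, 8], [-2, -6]].
Evaluating each option on A and on B:
(A) A[0,0] + A[1,1] - A[0,1]: -4 for A, -12 for B -> changes
(B) A[0,0] + A[1,1]: -4 for A, -4 for B -> unchanged
(C) A[0,1] + A[1,0]: -2 for A, 6 for B -> changes
(D) A[0,0]: -2 for A, 2 for B -> changes

Only (B) A[0,0] + A[1,1] = -4 survives (and it does so for every P, not just this one), so it is the invariant.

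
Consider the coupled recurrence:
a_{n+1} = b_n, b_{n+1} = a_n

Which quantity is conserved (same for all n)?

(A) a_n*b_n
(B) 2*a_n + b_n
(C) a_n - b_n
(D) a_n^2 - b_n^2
A

Replace a_n by a_{n+1} = b_n and b_n by b_{n+1} = a_n in each option and simplify:
(A) a_n*b_n  ->  (b_n)*(a_n) = a_n*b_n   [conserved]
(B) 2*a_n + b_n  ->  2*(b_n) + (a_n) = a_n + 2*b_n   [not conserved]
(C) a_n - b_n  ->  (b_n) - (a_n) = -a_n + b_n   [not conserved]
(D) a_n^2 - b_n^2  ->  (b_n)^2 - (a_n)^2 = -a_n^2 + b_n^2   [not conserved]

Only (A) a_n*b_n returns to itself after one step, so it is the conserved quantity.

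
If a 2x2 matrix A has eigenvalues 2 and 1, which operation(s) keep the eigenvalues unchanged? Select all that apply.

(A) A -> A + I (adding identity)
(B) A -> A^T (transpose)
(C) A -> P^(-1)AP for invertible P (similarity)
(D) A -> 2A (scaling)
B and C

Eigenvalues are preserved by:
1. Similarity transformations: A -> P^(-1)AP (same characteristic polynomial)
2. Transpose: A^T has the same eigenvalues as A

Eigenvalues are NOT preserved by:
- Adding identity: eigenvalues become 2+1, 1+1
- Scaling: eigenvalues become 4, 2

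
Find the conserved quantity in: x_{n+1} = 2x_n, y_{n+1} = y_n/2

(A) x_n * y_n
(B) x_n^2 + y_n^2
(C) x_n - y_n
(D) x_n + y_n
A

For the recurrence x_{n+1} = 2x_n, y_{n+1} = y_n/2:

x_{n+1} * y_{n+1} = (2x_n) * (y_n/2) = x_n * y_n
The product is conserved.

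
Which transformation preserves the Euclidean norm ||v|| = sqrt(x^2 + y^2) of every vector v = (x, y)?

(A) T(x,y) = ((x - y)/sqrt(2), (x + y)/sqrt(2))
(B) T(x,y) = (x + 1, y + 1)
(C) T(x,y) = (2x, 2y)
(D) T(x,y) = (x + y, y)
A

A transformation preserves a norm if ||T(v)|| = ||v|| for every v; a single vector where the norm changes rules an option out.

(A) T(x,y) = ((x - y)/sqrt(2), (x + y)/sqrt(2)): preserves the norm -- it is an orthogonal map (a rotation/reflection), and (sqrt(2)(x - y)/2)^2 + (sqrt(2)(x + y)/2)^2 simplifies to x^2 + y^2.
(B) T(x,y) = (x + 1, y + 1): v = (1, 0) has norm sqrt((1)^2 + (0)^2) = 1, but T(v) = (2, 1) has norm sqrt(5) -- not preserved.
(C) T(x,y) = (2x, 2y): v = (1, 0) has norm sqrt((1)^2 + (0)^2) = 1, but T(v) = (2, 0) has norm 2 -- not preserved.
(D) T(x,y) = (x + y, y): v = (0, 1) has norm sqrt((0)^2 + (1)^2) = 1, but T(v) = (1, 1) has norm sqrt(2) -- not preserved.

Therefore the answer is (A).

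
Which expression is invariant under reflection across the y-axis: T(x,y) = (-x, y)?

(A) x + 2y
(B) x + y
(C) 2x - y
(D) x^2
D

The map is reflection across the y-axis: T(x,y) = (-x, y).
Substitute the transformed coordinates into each option and compare with the original:
(A) x + 2y  ->  (-x) + 2(y) = -x + 2y   [differs from x + 2y: not invariant]
(B) x + y  ->  (-x) + (y) = -x + y   [differs from x + y: not invariant]
(C) 2x - y  ->  2(-x) - (y) = -2x - y   [differs from 2x - y: not invariant]
(D) x^2  ->  (-x)^2 = x^2   [equals x^2: invariant]

Only option (D), x^2, is unchanged by the transformation.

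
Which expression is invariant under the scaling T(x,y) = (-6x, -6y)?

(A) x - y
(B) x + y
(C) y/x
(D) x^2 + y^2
C

Under the uniform scaling T(x,y) = (-6x, -6y):
Substitute the transformed coordinates into each option and compare with the original:
(A) x - y  ->  (-6x) - (-6y) = -6x + 6y   [differs from x - y: not invariant]
(B) x + y  ->  (-6x) + (-6y) = -6x - 6y   [differs from x + y: not invariant]
(C) y/x  ->  (-6y)/(-6x) = y/x   [equals y/x: invariant]
(D) x^2 + y^2  ->  (-6x)^2 + (-6y)^2 = 36x^2 + 36y^2   [differs from x^2 + y^2: not invariant]

Only option (C), y/x, is unchanged by the transformation.
The common factor -6 cancels in a ratio of coordinates, while sums, products and sums of squares pick up factors of -6 or 36.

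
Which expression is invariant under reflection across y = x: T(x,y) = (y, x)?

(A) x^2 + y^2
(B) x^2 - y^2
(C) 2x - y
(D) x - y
A

The map is reflection across y = x: T(x,y) = (y, x).
Substitute the transformed coordinates into each option and compare with the original:
(A) x^2 + y^2  ->  (y)^2 + (x)^2 = x^2 + y^2   [equals x^2 + y^2: invariant]
(B) x^2 - y^2  ->  (y)^2 - (x)^2 = -x^2 + y^2   [differs from x^2 - y^2: not invariant]
(C) 2x - y  ->  2(y) - (x) = -x + 2y   [differs from 2x - y: not invariant]
(D) x - y  ->  (y) - (x) = -x + y   [differs from x - y: not invariant]

Only option (A), x^2 + y^2, is unchanged by the transformation.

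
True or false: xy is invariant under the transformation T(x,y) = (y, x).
True

Substitute T(x,y) = (y, x) into the expression and compare with the original.

Original: xy
After applying T: (y)(x) = xy

This is identical to the original xy, so the expression is invariant.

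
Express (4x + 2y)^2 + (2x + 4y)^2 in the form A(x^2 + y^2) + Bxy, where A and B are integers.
20(x^2 + y^2) + 32xy

Expanding: (4x + 2y)^2 = 16x^2 + 16xy + 4y^2
(2x + 4y)^2 = 4x^2 + 16xy + 16y^2
Sum = (16+4)(x^2+y^2) + 32xy = 20(x^2 + y^2) + 32xy
This is symmetric in x and y.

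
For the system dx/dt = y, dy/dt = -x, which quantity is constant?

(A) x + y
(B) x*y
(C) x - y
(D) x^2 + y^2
D

A first integral I satisfies dI/dt = 0 along every solution. Differentiate each option and use the equation of motion:
(A) d/dt[x + y] = y + (-x) = y - x, not identically 0
(B) d/dt[x*y] = (dx/dt)y + x(dy/dt) = y^2 - x^2, not identically 0
(C) d/dt[x - y] = y - (-x) = x + y, not identically 0
(D) d/dt[x^2 + y^2] = 2x*dx/dt + 2y*dy/dt = 2x*y + 2y*(-x) = 0

Only (D) has zero time-derivative. So x^2 + y^2 (the squared radius; trajectories are circles) is the conserved quantity.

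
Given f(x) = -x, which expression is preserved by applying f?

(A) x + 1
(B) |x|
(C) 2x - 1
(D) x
B

For f(x) = -x:
Applying f replaces x by -x. Since |-x| = |x|, the absolute value is unchanged by f, whereas x -> -x, 2x - 1 -> -2x - 1 and x + 1 -> -x + 1 all change.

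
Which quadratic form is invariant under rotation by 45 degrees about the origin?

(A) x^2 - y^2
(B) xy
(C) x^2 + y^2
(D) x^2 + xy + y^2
C

Rotation by 45 degrees sends (x, y) to (sqrt(2)x/2 - sqrt(2)y/2, sqrt(2)x/2 + sqrt(2)y/2).
Substitute the transformed coordinates into each option and compare with the original:
(A) x^2 - y^2  ->  (sqrt(2)x/2 - sqrt(2)y/2)^2 - (sqrt(2)x/2 + sqrt(2)y/2)^2 = -2xy   [differs from x^2 - y^2: not invariant]
(B) xy  ->  (sqrt(2)x/2 - sqrt(2)y/2)(sqrt(2)x/2 + sqrt(2)y/2) = x^2/2 - y^2/2   [differs from xy: not invariant]
(C) x^2 + y^2  ->  (sqrt(2)x/2 - sqrt(2)y/2)^2 + (sqrt(2)x/2 + sqrt(2)y/2)^2 = x^2 + y^2   [equals x^2 + y^2: invariant]
(D) x^2 + xy + y^2  ->  (sqrt(2)x/2 - sqrt(2)y/2)^2 + (sqrt(2)x/2 - sqrt(2)y/2)(sqrt(2)x/2 + sqrt(2)y/2) + (sqrt(2)x/2 + sqrt(2)y/2)^2 = 3x^2/2 + y^2/2   [differs from x^2 + xy + y^2: not invariant]

Only option (C), x^2 + y^2, is unchanged by the transformation.
x^2 + y^2 is the squared distance from the origin, which rotations preserve.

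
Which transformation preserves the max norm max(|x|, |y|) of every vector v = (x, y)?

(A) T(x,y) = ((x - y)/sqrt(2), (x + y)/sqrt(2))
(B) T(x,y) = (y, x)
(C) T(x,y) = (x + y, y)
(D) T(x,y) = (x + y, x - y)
B

A transformation preserves a norm if ||T(v)|| = ||v|| for every v; a single vector where the norm changes rules an option out.

(A) T(x,y) = ((x - y)/sqrt(2), (x + y)/sqrt(2)): v = (1, 0) has norm max(|1|, |0|) = 1, but T(v) = (sqrt(2)/2, sqrt(2)/2) has norm sqrt(2)/2 -- not preserved.
(B) T(x,y) = (y, x): preserves the norm -- it only permutes the coordinates and/or flips signs, which leaves max(|x|, |y|) unchanged.
(C) T(x,y) = (x + y, y): v = (1, 1) has norm max(|1|, |1|) = 1, but T(v) = (2, 1) has norm 2 -- not preserved.
(D) T(x,y) = (x + y, x - y): v = (1, 1) has norm max(|1|, |1|) = 1, but T(v) = (2, 0) has norm 2 -- not preserved.

Therefore the answer is (B).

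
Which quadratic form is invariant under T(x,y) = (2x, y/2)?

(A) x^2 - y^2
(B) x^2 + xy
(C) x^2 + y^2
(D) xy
D

T multiplies x by 2 and divides y by 2.
Substitute the transformed coordinates into each option and compare with the original:
(A) x^2 - y^2  ->  (2x)^2 - (y/2)^2 = 4x^2 - y^2/4   [differs from x^2 - y^2: not invariant]
(B) x^2 + xy  ->  (2x)^2 + (2x)(y/2) = 4x^2 + xy   [differs from x^2 + xy: not invariant]
(C) x^2 + y^2  ->  (2x)^2 + (y/2)^2 = 4x^2 + y^2/4   [differs from x^2 + y^2: not invariant]
(D) xy  ->  (2x)(y/2) = xy   [equals xy: invariant]

Only option (D), xy, is unchanged by the transformation.
The factors 2 and 1/2 cancel only in the pure product xy.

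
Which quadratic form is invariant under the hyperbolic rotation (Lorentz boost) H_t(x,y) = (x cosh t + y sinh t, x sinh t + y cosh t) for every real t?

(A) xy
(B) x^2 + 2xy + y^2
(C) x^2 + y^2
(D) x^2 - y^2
D

Write x' = x cosh t + y sinh t, y' = x sinh t + y cosh t and substitute into each option:
(A) xy: (x cosh t + y sinh t)(x sinh t + y cosh t) = xy(cosh^2 t + sinh^2 t) + (x^2 + y^2) sinh t cosh t = xy cosh 2t + (x^2 + y^2)(sinh 2t)/2   [not invariant for t != 0]
(B) x^2 + 2xy + y^2: (x' + y')^2 with x' + y' = (x + y)(cosh t + sinh t) = (x + y)e^t, so it becomes (x + y)^2 e^(2t)   [not invariant for t != 0]
(C) x^2 + y^2: (x cosh t + y sinh t)^2 + (x sinh t + y cosh t)^2 = (x^2 + y^2)(cosh^2 t + sinh^2 t) + 4xy sinh t cosh t = (x^2 + y^2) cosh 2t + 2xy sinh 2t   [not invariant for t != 0]
(D) x^2 - y^2: (x cosh t + y sinh t)^2 - (x sinh t + y cosh t)^2 = x^2(cosh^2 t - sinh^2 t) + 2xy(cosh t sinh t - sinh t cosh t) + y^2(sinh^2 t - cosh^2 t) = x^2 - y^2   [invariant, using cosh^2 t - sinh^2 t = 1]

Only (D) x^2 - y^2 is unchanged; it is the Minkowski form preserved by Lorentz boosts, just as x^2 + y^2 is preserved by ordinary rotations.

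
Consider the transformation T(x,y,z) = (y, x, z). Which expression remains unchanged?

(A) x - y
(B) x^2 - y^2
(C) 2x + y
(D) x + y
D

Apply T(x,y,z) = (y, x, z) to each option, i.e. replace (x, y, z) by the transformed coordinates.
Substitute the transformed coordinates into each option and compare with the original:
(A) x - y  ->  (y) - (x) = -x + y   [differs from x - y: not invariant]
(B) x^2 - y^2  ->  (y)^2 - (x)^2 = -x^2 + y^2   [differs from x^2 - y^2: not invariant]
(C) 2x + y  ->  2(y) + (x) = x + 2y   [differs from 2x + y: not invariant]
(D) x + y  ->  (y) + (x) = x + y   [equals x + y: invariant]

Only option (D), x + y, is unchanged by the transformation.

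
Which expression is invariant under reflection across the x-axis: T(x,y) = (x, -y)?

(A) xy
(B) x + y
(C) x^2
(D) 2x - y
C

The map is reflection across the x-axis: T(x,y) = (x, -y).
Substitute the transformed coordinates into each option and compare with the original:
(A) xy  ->  (x)(-y) = -xy   [differs from xy: not invariant]
(B) x + y  ->  (x) + (-y) = x - y   [differs from x + y: not invariant]
(C) x^2  ->  (x)^2 = x^2   [equals x^2: invariant]
(D) 2x - y  ->  2(x) - (-y) = 2x + y   [differs from 2x - y: not invariant]

Only option (C), x^2, is unchanged by the transformation.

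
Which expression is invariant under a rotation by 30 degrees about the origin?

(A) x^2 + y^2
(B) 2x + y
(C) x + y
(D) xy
A

A rotation by 30 degrees sends (x, y) to (sqrt(3)x/2 - y/2, x/2 + sqrt(3)y/2).
Substitute the transformed coordinates into each option and compare with the original:
(A) x^2 + y^2  ->  (sqrt(3)x/2 - y/2)^2 + (x/2 + sqrt(3)y/2)^2 = x^2 + y^2   [equals x^2 + y^2: invariant]
(B) 2x + y  ->  2(sqrt(3)x/2 - y/2) + (x/2 + sqrt(3)y/2) = x/2 + sqrt(3)x - y + sqrt(3)y/2   [differs from 2x + y: not invariant]
(C) x + y  ->  (sqrt(3)x/2 - y/2) + (x/2 + sqrt(3)y/2) = x/2 + sqrt(3)x/2 - y/2 + sqrt(3)y/2   [differs from x + y: not invariant]
(D) xy  ->  (sqrt(3)x/2 - y/2)(x/2 + sqrt(3)y/2) = sqrt(3)x^2/4 + xy/2 - sqrt(3)y^2/4   [differs from xy: not invariant]

Only option (A), x^2 + y^2, is unchanged by the transformation.
Geometrically, x^2 + y^2 is the squared distance from the origin, which every rotation about the origin preserves.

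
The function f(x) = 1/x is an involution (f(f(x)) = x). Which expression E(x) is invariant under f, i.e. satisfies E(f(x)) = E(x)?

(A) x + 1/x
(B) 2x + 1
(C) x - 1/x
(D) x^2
A

Replace x by f(x) = 1/x in each option and simplify. As a quick numerical cross-check, also compare E(3) with E(f(3)) = E(1/3).

(A) x + 1/x  ->  (1/x) + 1/(1/x), which simplifies back to x + 1/x; check: E(3) = 10/3, E(1/3) = 10/3.   [invariant]
(B) 2x + 1  ->  2(1/x) + 1 = (x + 2)/x; check: E(3) = 7 but E(1/3) = 5/3.   [not invariant]
(C) x - 1/x  ->  (1/x) - 1/(1/x) = -x + 1/x; check: E(3) = 8/3 but E(1/3) = -8/3.   [not invariant]
(D) x^2  ->  (1/x)^2 = x^(-2); check: E(3) = 9 but E(1/3) = 1/9.   [not invariant]

Only (A) is unchanged. E is symmetric under swapping x with f(x) = 1/x, which is exactly what an involution does.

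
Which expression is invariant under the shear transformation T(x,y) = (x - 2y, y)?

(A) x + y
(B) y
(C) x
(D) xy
B

Under the shear T(x,y) = (x - 2y, y):
Substitute the transformed coordinates into each option and compare with the original:
(A) x + y  ->  (x - 2y) + (y) = x - y   [differs from x + y: not invariant]
(B) y  ->  (y) = y   [equals y: invariant]
(C) x  ->  (x - 2y) = x - 2y   [differs from x: not invariant]
(D) xy  ->  (x - 2y)(y) = xy - 2y^2   [differs from xy: not invariant]

Only option (B), y, is unchanged by the transformation.
A horizontal shear moves points parallel to the x-axis, so the y-coordinate (and any function of y alone) is unchanged.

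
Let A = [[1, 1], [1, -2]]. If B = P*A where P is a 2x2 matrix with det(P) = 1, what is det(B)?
-3

By the multiplicative property of determinants, det(B) = det(P*A) = det(P) * det(A) = det(A),
so the determinant is invariant under multiplication by any determinant-1 matrix; we just need det(A).

det(A) = (1)(-2) - (1)(1) = -2 - 1 = -3

Therefore det(B) = 1 * (-3) = -3.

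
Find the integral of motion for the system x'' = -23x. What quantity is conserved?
E = (x')^2 + 23x^2

Multiply the equation by x':
x' * x'' = -23x * x'
The left side is d/dt[(x')^2/2] and the right side is d/dt[-23x^2/2], so
d/dt[(x')^2/2 + 23x^2/2] = 0, i.e. (x')^2/2 + 23x^2/2 = constant.
Multiplying by 2, the integral of motion is E = (x')^2 + 23x^2.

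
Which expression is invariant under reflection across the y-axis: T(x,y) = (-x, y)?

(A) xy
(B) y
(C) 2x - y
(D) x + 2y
B

The map is reflection across the y-axis: T(x,y) = (-x, y).
Substitute the transformed coordinates into each option and compare with the original:
(A) xy  ->  (-x)(y) = -xy   [differs from xy: not invariant]
(B) y  ->  (y) = y   [equals y: invariant]
(C) 2x - y  ->  2(-x) - (y) = -2x - y   [differs from 2x - y: not invariant]
(D) x + 2y  ->  (-x) + 2(y) = -x + 2y   [differs from x + 2y: not invariant]

Only option (B), y, is unchanged by the transformation.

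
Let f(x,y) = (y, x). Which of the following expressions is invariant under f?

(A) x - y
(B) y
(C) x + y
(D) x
C

For f(x,y) = (y, x):
After applying f: x' = y, y' = x. So x' + y' = y + x = x + y.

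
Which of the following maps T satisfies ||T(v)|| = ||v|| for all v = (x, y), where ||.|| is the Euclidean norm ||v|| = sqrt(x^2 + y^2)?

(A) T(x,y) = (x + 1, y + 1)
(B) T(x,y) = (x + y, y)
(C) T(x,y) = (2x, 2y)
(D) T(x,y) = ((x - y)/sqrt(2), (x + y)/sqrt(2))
D

A transformation preserves a norm if ||T(v)|| = ||v|| for every v; a single vector where the norm changes rules an option out.

(A) T(x,y) = (x + 1, y + 1): v = (1, 0) has norm sqrt((1)^2 + (0)^2) = 1, but T(v) = (2, 1) has norm sqrt(5) -- not preserved.
(B) T(x,y) = (x + y, y): v = (0, 1) has norm sqrt((0)^2 + (1)^2) = 1, but T(v) = (1, 1) has norm sqrt(2) -- not preserved.
(C) T(x,y) = (2x, 2y): v = (1, 0) has norm sqrt((1)^2 + (0)^2) = 1, but T(v) = (2, 0) has norm 2 -- not preserved.
(D) T(x,y) = ((x - y)/sqrt(2), (x + y)/sqrt(2)): preserves the norm -- it is an orthogonal map (a rotation/reflection), and (sqrt(2)(x - y)/2)^2 + (sqrt(2)(x + y)/2)^2 simplifies to x^2 + y^2.

Therefore the answer is (D).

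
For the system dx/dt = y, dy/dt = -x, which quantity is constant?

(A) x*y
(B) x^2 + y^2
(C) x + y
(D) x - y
B

A first integral I satisfies dI/dt = 0 along every solution. Differentiate each option and use the equation of motion:
(A) d/dt[x*y] = (dx/dt)y + x(dy/dt) = y^2 - x^2, not identically 0
(B) d/dt[x^2 + y^2] = 2x*dx/dt + 2y*dy/dt = 2x*y + 2y*(-x) = 0
(C) d/dt[x + y] = y + (-x) = y - x, not identically 0
(D) d/dt[x - y] = y - (-x) = x + y, not identically 0

Only (B) has zero time-derivative. So x^2 + y^2 (the squared radius; trajectories are circles) is the conserved quantity.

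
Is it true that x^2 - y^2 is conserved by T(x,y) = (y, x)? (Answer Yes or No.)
No

Substitute T(x,y) = (y, x) into the expression and compare with the original.

Original: x^2 - y^2
After applying T: (y)^2 - (x)^2 = -x^2 + y^2

This differs from the original x^2 - y^2 (difference: -2x^2 + 2y^2), so the expression is NOT invariant.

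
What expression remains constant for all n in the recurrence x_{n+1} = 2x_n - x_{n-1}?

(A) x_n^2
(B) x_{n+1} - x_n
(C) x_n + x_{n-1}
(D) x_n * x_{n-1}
B

For the recurrence x_{n+1} = 2x_n - x_{n-1}:

If x_{n+1} = 2x_n - x_{n-1}, then:
x_{n+1} - x_n = x_n - x_{n-1}
The first difference is constant throughout the sequence.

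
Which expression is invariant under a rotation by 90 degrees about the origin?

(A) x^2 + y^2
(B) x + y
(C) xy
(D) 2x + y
A

A rotation by 90 degrees sends (x, y) to (-y, x).
Substitute the transformed coordinates into each option and compare with the original:
(A) x^2 + y^2  ->  (-y)^2 + (x)^2 = x^2 + y^2   [equals x^2 + y^2: invariant]
(B) x + y  ->  (-y) + (x) = x - y   [differs from x + y: not invariant]
(C) xy  ->  (-y)(x) = -xy   [differs from xy: not invariant]
(D) 2x + y  ->  2(-y) + (x) = x - 2y   [differs from 2x + y: not invariant]

Only option (A), x^2 + y^2, is unchanged by the transformation.
Geometrically, x^2 + y^2 is the squared distance from the origin, which every rotation about the origin preserves.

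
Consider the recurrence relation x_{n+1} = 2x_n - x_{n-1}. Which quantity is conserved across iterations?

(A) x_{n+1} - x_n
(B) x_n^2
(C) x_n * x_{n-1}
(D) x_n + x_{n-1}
A

For the recurrence x_{n+1} = 2x_n - x_{n-1}:

If x_{n+1} = 2x_n - x_{n-1}, then:
x_{n+1} - x_n = x_n - x_{n-1}
The first difference is constant throughout the sequence.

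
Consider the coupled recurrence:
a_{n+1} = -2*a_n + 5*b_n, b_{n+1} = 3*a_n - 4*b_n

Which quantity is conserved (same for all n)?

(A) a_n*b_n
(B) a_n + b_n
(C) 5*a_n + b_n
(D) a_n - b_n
B

Replace a_n by a_{n+1} = -2*a_n + 5*b_n and b_n by b_{n+1} = 3*a_n - 4*b_n in each option and simplify:
(A) a_n*b_n  ->  (-2*a_n + 5*b_n)*(3*a_n - 4*b_n) = -6*a_n^2 + 23*a_n*b_n - 20*b_n^2   [not conserved]
(B) a_n + b_n  ->  (-2*a_n + 5*b_n) + (3*a_n - 4*b_n) = a_n + b_n   [conserved]
(C) 5*a_n + b_n  ->  5*(-2*a_n + 5*b_n) + (3*a_n - 4*b_n) = -7*a_n + 21*b_n   [not conserved]
(D) a_n - b_n  ->  (-2*a_n + 5*b_n) - (3*a_n - 4*b_n) = -5*a_n + 9*b_n   [not conserved]

Only (B) a_n + b_n returns to itself after one step, so it is the conserved quantity.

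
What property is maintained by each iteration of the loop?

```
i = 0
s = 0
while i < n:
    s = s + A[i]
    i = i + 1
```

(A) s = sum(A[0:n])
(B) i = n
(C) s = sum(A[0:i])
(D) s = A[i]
C

A loop invariant must hold before the first iteration and be re-established by every execution of the body.

(C) s = sum(A[0:i]): Initially i = 0 and s = 0 = sum of the empty slice A[0:0]. If s = sum(A[0:i]) holds at the top of an iteration, the body sets s to sum(A[0:i]) + A[i] = sum(A[0:i+1]) and then i to i+1, so s = sum(A[0:i]) holds again. At exit i = n, giving s = sum(A[0:n]).

The other options fail:
(A) s = sum(A[0:n]): false before the loop (s = 0, not the full sum) -- it only becomes true at exit.
(B) i = n: false initially (i = 0); it is the exit condition, not an invariant.
(D) s = A[i]: after the first iteration s = A[0] but i = 1, so s = A[i] compares s with the wrong element (and fails in general).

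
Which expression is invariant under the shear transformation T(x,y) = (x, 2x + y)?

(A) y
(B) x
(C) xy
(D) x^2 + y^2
B

Under the shear T(x,y) = (x, 2x + y):
Substitute the transformed coordinates into each option and compare with the original:
(A) y  ->  (2x + y) = 2x + y   [differs from y: not invariant]
(B) x  ->  (x) = x   [equals x: invariant]
(C) xy  ->  (x)(2x + y) = 2x^2 + xy   [differs from xy: not invariant]
(D) x^2 + y^2  ->  (x)^2 + (2x + y)^2 = 5x^2 + 4xy + y^2   [differs from x^2 + y^2: not invariant]

Only option (B), x, is unchanged by the transformation.
A vertical shear moves points parallel to the y-axis, so the x-coordinate (and any function of x alone) is unchanged.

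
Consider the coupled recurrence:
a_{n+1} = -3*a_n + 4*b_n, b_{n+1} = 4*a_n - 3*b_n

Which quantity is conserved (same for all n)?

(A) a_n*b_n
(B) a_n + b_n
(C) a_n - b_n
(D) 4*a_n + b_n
B

Replace a_n by a_{n+1} = -3*a_n + 4*b_n and b_n by b_{n+1} = 4*a_n - 3*b_n in each option and simplify:
(A) a_n*b_n  ->  (-3*a_n + 4*b_n)*(4*a_n - 3*b_n) = -12*a_n^2 + 25*a_n*b_n - 12*b_n^2   [not conserved]
(B) a_n + b_n  ->  (-3*a_n + 4*b_n) + (4*a_n - 3*b_n) = a_n + b_n   [conserved]
(C) a_n - b_n  ->  (-3*a_n + 4*b_n) - (4*a_n - 3*b_n) = -7*a_n + 7*b_n   [not conserved]
(D) 4*a_n + b_n  ->  4*(-3*a_n + 4*b_n) + (4*a_n - 3*b_n) = -8*a_n + 13*b_n   [not conserved]

Only (B) a_n + b_n returns to itself after one step, so it is the conserved quantity.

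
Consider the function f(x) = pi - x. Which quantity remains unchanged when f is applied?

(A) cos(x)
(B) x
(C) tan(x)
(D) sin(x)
D

For f(x) = pi - x:
sin(pi - x) = sin(x), so sine is invariant under this transformation.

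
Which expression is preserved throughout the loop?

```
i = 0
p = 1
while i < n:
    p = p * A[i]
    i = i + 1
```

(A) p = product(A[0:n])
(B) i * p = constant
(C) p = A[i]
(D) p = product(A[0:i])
D

A loop invariant must hold before the first iteration and be re-established by every execution of the body.

(D) p = product(A[0:i]): Initially i = 0 and p = 1 = product of the empty slice A[0:0]. If p = product(A[0:i]) holds at the top of an iteration, the body sets p to product(A[0:i]) * A[i] = product(A[0:i+1]) and then i to i+1, so the property is restored. At exit i = n, giving p = product(A[0:n]).

The other options fail:
(A) p = product(A[0:n]): false before the loop (p = 1, not the full product) -- it only becomes true at exit.
(B) i * p = constant: initially i * p = 0, but after one iteration it is 1 * A[0], which is nonzero in general.
(C) p = A[i]: after the first iteration p = A[0] but i = 1; in general p is a product of several elements, not a single one.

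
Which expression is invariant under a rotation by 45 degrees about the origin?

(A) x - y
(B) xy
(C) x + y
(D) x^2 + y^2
D

A rotation by 45 degrees sends (x, y) to (sqrt(2)x/2 - sqrt(2)y/2, sqrt(2)x/2 + sqrt(2)y/2).
Substitute the transformed coordinates into each option and compare with the original:
(A) x - y  ->  (sqrt(2)x/2 - sqrt(2)y/2) - (sqrt(2)x/2 + sqrt(2)y/2) = -sqrt(2)y   [differs from x - y: not invariant]
(B) xy  ->  (sqrt(2)x/2 - sqrt(2)y/2)(sqrt(2)x/2 + sqrt(2)y/2) = x^2/2 - y^2/2   [differs from xy: not invariant]
(C) x + y  ->  (sqrt(2)x/2 - sqrt(2)y/2) + (sqrt(2)x/2 + sqrt(2)y/2) = sqrt(2)x   [differs from x + y: not invariant]
(D) x^2 + y^2  ->  (sqrt(2)x/2 - sqrt(2)y/2)^2 + (sqrt(2)x/2 + sqrt(2)y/2)^2 = x^2 + y^2   [equals x^2 + y^2: invariant]

Only option (D), x^2 + y^2, is unchanged by the transformation.
Geometrically, x^2 + y^2 is the squared distance from the origin, which every rotation about the origin preserves.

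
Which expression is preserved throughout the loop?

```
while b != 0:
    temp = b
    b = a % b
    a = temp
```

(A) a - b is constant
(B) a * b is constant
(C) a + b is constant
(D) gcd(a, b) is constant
D

A loop invariant must hold before the first iteration and be re-established by every execution of the body.

(D) gcd(a, b) is constant: One iteration replaces (a, b) by (b, a mod b). Since a mod b = a - q*b for an integer q, any common divisor of a and b divides b and a mod b, and conversely; hence gcd(b, a mod b) = gcd(a, b). For instance (20, 11) -> (11, 9) keeps gcd = 1. At exit b = 0 and a = gcd of the original inputs.

The other options fail:
(A) a - b is constant: e.g. (a, b) = (20, 11) -> (11, 9): the difference goes from 9 to 2.
(B) a * b is constant: e.g. (a, b) = (20, 11) -> (11, 9): the product goes from 220 to 99.
(C) a + b is constant: e.g. (a, b) = (20, 11) -> (11, 9): the sum goes from 31 to 20.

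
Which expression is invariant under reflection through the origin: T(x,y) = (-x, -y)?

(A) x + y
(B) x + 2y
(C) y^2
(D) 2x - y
C

The map is reflection through the origin: T(x,y) = (-x, -y).
Substitute the transformed coordinates into each option and compare with the original:
(A) x + y  ->  (-x) + (-y) = -x - y   [differs from x + y: not invariant]
(B) x + 2y  ->  (-x) + 2(-y) = -x - 2y   [differs from x + 2y: not invariant]
(C) y^2  ->  (-y)^2 = y^2   [equals y^2: invariant]
(D) 2x - y  ->  2(-x) - (-y) = -2x + y   [differs from 2x - y: not invariant]

Only option (C), y^2, is unchanged by the transformation.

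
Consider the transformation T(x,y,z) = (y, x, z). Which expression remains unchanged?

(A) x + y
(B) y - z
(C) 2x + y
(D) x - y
A

Apply T(x,y,z) = (y, x, z) to each option, i.e. replace (x, y, z) by the transformed coordinates.
Substitute the transformed coordinates into each option and compare with the original:
(A) x + y  ->  (y) + (x) = x + y   [equals x + y: invariant]
(B) y - z  ->  (x) - (z) = x - z   [differs from y - z: not invariant]
(C) 2x + y  ->  2(y) + (x) = x + 2y   [differs from 2x + y: not invariant]
(D) x - y  ->  (y) - (x) = -x + y   [differs from x - y: not invariant]

Only option (A), x + y, is unchanged by the transformation.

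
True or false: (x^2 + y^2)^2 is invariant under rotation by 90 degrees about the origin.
True

Applying rotation by 90 degrees: x' = x*cos(90 degrees) - y*sin(90 degrees) = -y, y' = x*sin(90 degrees) + y*cos(90 degrees) = x

Substituting into (x^2 + y^2)^2:
((-y)^2 + (x)^2)^2
= x^4 + 2x^2y^2 + y^4 = (x^2 + y^2)^2

This equals the original expression (x^2 + y^2)^2, so it IS invariant.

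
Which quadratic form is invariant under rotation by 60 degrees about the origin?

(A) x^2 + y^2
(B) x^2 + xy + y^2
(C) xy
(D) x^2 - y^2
A

Rotation by 60 degrees sends (x, y) to (x/2 - sqrt(3)y/2, sqrt(3)x/2 + y/2).
Substitute the transformed coordinates into each option and compare with the original:
(A) x^2 + y^2  ->  (x/2 - sqrt(3)y/2)^2 + (sqrt(3)x/2 + y/2)^2 = x^2 + y^2   [equals x^2 + y^2: invariant]
(B) x^2 + xy + y^2  ->  (x/2 - sqrt(3)y/2)^2 + (x/2 - sqrt(3)y/2)(sqrt(3)x/2 + y/2) + (sqrt(3)x/2 + y/2)^2 = sqrt(3)x^2/4 + x^2 - xy/2 - sqrt(3)y^2/4 + y^2   [differs from x^2 + xy + y^2: not invariant]
(C) xy  ->  (x/2 - sqrt(3)y/2)(sqrt(3)x/2 + y/2) = sqrt(3)x^2/4 - xy/2 - sqrt(3)y^2/4   [differs from xy: not invariant]
(D) x^2 - y^2  ->  (x/2 - sqrt(3)y/2)^2 - (sqrt(3)x/2 + y/2)^2 = -x^2/2 - sqrt(3)xy + y^2/2   [differs from x^2 - y^2: not invariant]

Only option (A), x^2 + y^2, is unchanged by the transformation.
x^2 + y^2 is the squared distance from the origin, which rotations preserve.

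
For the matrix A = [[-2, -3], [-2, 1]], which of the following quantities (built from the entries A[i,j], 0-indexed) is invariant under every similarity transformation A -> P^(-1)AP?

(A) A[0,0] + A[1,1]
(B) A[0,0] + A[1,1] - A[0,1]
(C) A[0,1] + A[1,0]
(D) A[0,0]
A

A[0,0] + A[1,1] is the trace of A. By the cyclic property of the trace, tr(P^(-1)AP) = tr(APP^(-1)) = tr(A), so it is the same for every matrix similar to A.

The other combinations are not similarity invariants. For example, take P = [[2, 1], [1, 1]] (det P = 1), so P^(-1) = [[1, -1], [-1, 2]] and
B = P^(-1)AP = [[-4, -4], [1, 3]].
Evaluating each option on A and on B:
(A) A[0,0] + A[1,1]: -1 for A, -1 for B -> unchanged
(B) A[0,0] + A[1,1] - A[0,1]: 2 for A, 3 for B -> changes
(C) A[0,1] + A[1,0]: -5 for A, -3 for B -> changes
(D) A[0,0]: -2 for A, -4 for B -> changes

Only (A) A[0,0] + A[1,1] = -1 survives (and it does so for every P, not just this one), so it is the invariant.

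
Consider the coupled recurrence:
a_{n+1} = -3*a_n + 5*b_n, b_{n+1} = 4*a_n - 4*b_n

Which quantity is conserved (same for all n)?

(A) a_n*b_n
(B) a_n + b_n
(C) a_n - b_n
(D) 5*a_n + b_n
B

Replace a_n by a_{n+1} = -3*a_n + 5*b_n and b_n by b_{n+1} = 4*a_n - 4*b_n in each option and simplify:
(A) a_n*b_n  ->  (-3*a_n + 5*b_n)*(4*a_n - 4*b_n) = -12*a_n^2 + 32*a_n*b_n - 20*b_n^2   [not conserved]
(B) a_n + b_n  ->  (-3*a_n + 5*b_n) + (4*a_n - 4*b_n) = a_n + b_n   [conserved]
(C) a_n - b_n  ->  (-3*a_n + 5*b_n) - (4*a_n - 4*b_n) = -7*a_n + 9*b_n   [not conserved]
(D) 5*a_n + b_n  ->  5*(-3*a_n + 5*b_n) + (4*a_n - 4*b_n) = -11*a_n + 21*b_n   [not conserved]

Only (B) a_n + b_n returns to itself after one step, so it is the conserved quantity.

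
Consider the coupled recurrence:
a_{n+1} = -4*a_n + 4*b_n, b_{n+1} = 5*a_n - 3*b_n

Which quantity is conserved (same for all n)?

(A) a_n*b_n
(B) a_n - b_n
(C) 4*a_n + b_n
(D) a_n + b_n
D

Replace a_n by a_{n+1} = -4*a_n + 4*b_n and b_n by b_{n+1} = 5*a_n - 3*b_n in each option and simplify:
(A) a_n*b_n  ->  (-4*a_n + 4*b_n)*(5*a_n - 3*b_n) = -20*a_n^2 + 32*a_n*b_n - 12*b_n^2   [not conserved]
(B) a_n - b_n  ->  (-4*a_n + 4*b_n) - (5*a_n - 3*b_n) = -9*a_n + 7*b_n   [not conserved]
(C) 4*a_n + b_n  ->  4*(-4*a_n + 4*b_n) + (5*a_n - 3*b_n) = -11*a_n + 13*b_n   [not conserved]
(D) a_n + b_n  ->  (-4*a_n + 4*b_n) + (5*a_n - 3*b_n) = a_n + b_n   [conserved]

Only (D) a_n + b_n returns to itself after one step, so it is the conserved quantity.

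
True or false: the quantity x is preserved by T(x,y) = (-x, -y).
False

Substitute T(x,y) = (-x, -y) into the expression and compare with the original.

Original: x
After applying T: (-x) = -x

This differs from the original x (difference: -2x), so the expression is NOT invariant.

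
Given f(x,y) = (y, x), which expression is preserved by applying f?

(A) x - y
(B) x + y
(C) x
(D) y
B

For f(x,y) = (y, x):
After applying f: x' = y, y' = x. So x' + y' = y + x = x + y.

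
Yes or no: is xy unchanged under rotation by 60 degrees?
No

Applying rotation by 60 degrees: x' = x*cos(60 degrees) - y*sin(60 degrees) = x/2 - sqrt(3)y/2, y' = x*sin(60 degrees) + y*cos(60 degrees) = sqrt(3)x/2 + y/2

Substituting into xy:
(x/2 - sqrt(3)y/2)(sqrt(3)x/2 + y/2)
= sqrt(3)x^2/4 - xy/2 - sqrt(3)y^2/4

This differs from the original expression xy, so it is NOT invariant.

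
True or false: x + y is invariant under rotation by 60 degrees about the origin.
False

Applying rotation by 60 degrees: x' = x*cos(60 degrees) - y*sin(60 degrees) = x/2 - sqrt(3)y/2, y' = x*sin(60 degrees) + y*cos(60 degrees) = sqrt(3)x/2 + y/2

Substituting into x + y:
(x/2 - sqrt(3)y/2) + (sqrt(3)x/2 + y/2)
= x/2 + sqrt(3)x/2 - sqrt(3)y/2 + y/2

This differs from the original expression x + y, so it is NOT invariant.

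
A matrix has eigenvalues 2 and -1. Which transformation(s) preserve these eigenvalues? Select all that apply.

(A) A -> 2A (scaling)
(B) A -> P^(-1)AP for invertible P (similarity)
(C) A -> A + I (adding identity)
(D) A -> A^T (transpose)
B and D

Eigenvalues are preserved by:
1. Similarity transformations: A -> P^(-1)AP (same characteristic polynomial)
2. Transpose: A^T has the same eigenvalues as A

Eigenvalues are NOT preserved by:
- Adding identity: eigenvalues become 2+1, -1+1
- Scaling: eigenvalues become 4, -2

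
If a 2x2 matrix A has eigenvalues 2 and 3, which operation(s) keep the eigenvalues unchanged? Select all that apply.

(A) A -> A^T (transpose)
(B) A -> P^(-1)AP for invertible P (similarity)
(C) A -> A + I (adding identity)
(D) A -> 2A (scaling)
A and B

Eigenvalues are preserved by:
1. Similarity transformations: A -> P^(-1)AP (same characteristic polynomial)
2. Transpose: A^T has the same eigenvalues as A

Eigenvalues are NOT preserved by:
- Adding identity: eigenvalues become 2+1, 3+1
- Scaling: eigenvalues become 4, 6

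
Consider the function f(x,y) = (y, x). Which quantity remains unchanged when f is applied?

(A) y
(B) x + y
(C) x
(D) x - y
B

For f(x,y) = (y, x):
After applying f: x' = y, y' = x. So x' + y' = y + x = x + y.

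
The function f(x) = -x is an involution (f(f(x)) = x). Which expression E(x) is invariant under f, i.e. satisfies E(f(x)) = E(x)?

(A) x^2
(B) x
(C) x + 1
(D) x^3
A

Replace x by f(x) = -x in each option and simplify. As a quick numerical cross-check, also compare E(5) with E(f(5)) = E(-5).

(A) x^2  ->  (-x)^2, which simplifies back to x^2; check: E(5) = 25, E(-5) = 25.   [invariant]
(B) x  ->  (-x) = -x; check: E(5) = 5 but E(-5) = -5.   [not invariant]
(C) x + 1  ->  (-x) + 1 = 1 - x; check: E(5) = 6 but E(-5) = -4.   [not invariant]
(D) x^3  ->  (-x)^3 = -x^3; check: E(5) = 125 but E(-5) = -125.   [not invariant]

Only (A) is unchanged. E is symmetric under swapping x with f(x) = -x, which is exactly what an involution does.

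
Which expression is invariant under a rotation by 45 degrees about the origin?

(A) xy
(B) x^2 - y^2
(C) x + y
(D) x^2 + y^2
D

A rotation by 45 degrees sends (x, y) to (sqrt(2)x/2 - sqrt(2)y/2, sqrt(2)x/2 + sqrt(2)y/2).
Substitute the transformed coordinates into each option and compare with the original:
(A) xy  ->  (sqrt(2)x/2 - sqrt(2)y/2)(sqrt(2)x/2 + sqrt(2)y/2) = x^2/2 - y^2/2   [differs from xy: not invariant]
(B) x^2 - y^2  ->  (sqrt(2)x/2 - sqrt(2)y/2)^2 - (sqrt(2)x/2 + sqrt(2)y/2)^2 = -2xy   [differs from x^2 - y^2: not invariant]
(C) x + y  ->  (sqrt(2)x/2 - sqrt(2)y/2) + (sqrt(2)x/2 + sqrt(2)y/2) = sqrt(2)x   [differs from x + y: not invariant]
(D) x^2 + y^2  ->  (sqrt(2)x/2 - sqrt(2)y/2)^2 + (sqrt(2)x/2 + sqrt(2)y/2)^2 = x^2 + y^2   [equals x^2 + y^2: invariant]

Only option (D), x^2 + y^2, is unchanged by the transformation.
Geometrically, x^2 + y^2 is the squared distance from the origin, which every rotation about the origin preserves.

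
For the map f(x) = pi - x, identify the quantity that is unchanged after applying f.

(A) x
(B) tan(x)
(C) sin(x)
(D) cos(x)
C

For f(x) = pi - x:
sin(pi - x) = sin(x), so sine is invariant under this transformation.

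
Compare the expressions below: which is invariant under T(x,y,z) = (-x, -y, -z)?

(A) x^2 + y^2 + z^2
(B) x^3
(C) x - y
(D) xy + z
A

Apply T(x,y,z) = (-x, -y, -z) to each option, i.e. replace (x, y, z) by the transformed coordinates.
Substitute the transformed coordinates into each option and compare with the original:
(A) x^2 + y^2 + z^2  ->  (-x)^2 + (-y)^2 + (-z)^2 = x^2 + y^2 + z^2   [equals x^2 + y^2 + z^2: invariant]
(B) x^3  ->  (-x)^3 = -x^3   [differs from x^3: not invariant]
(C) x - y  ->  (-x) - (-y) = -x + y   [differs from x - y: not invariant]
(D) xy + z  ->  (-x)(-y) + (-z) = xy - z   [differs from xy + z: not invariant]

Only option (A), x^2 + y^2 + z^2, is unchanged by the transformation.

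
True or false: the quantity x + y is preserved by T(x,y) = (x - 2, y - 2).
False

Substitute T(x,y) = (x - 2, y - 2) into the expression and compare with the original.

Original: x + y
After applying T: (x - 2) + (y - 2) = x + y - 4

This differs from the original x + y (difference: -4), so the expression is NOT invariant.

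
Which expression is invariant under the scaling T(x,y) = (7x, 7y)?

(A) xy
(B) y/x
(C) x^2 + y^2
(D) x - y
B

Under the uniform scaling T(x,y) = (7x, 7y):
Substitute the transformed coordinates into each option and compare with the original:
(A) xy  ->  (7x)(7y) = 49xy   [differs from xy: not invariant]
(B) y/x  ->  (7y)/(7x) = y/x   [equals y/x: invariant]
(C) x^2 + y^2  ->  (7x)^2 + (7y)^2 = 49x^2 + 49y^2   [differs from x^2 + y^2: not invariant]
(D) x - y  ->  (7x) - (7y) = 7x - 7y   [differs from x - y: not invariant]

Only option (B), y/x, is unchanged by the transformation.
The common factor 7 cancels in a ratio of coordinates, while sums, products and sums of squares pick up factors of 7 or 49.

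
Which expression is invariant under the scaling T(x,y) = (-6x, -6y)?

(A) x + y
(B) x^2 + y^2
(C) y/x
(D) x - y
C

Under the uniform scaling T(x,y) = (-6x, -6y):
Substitute the transformed coordinates into each option and compare with the original:
(A) x + y  ->  (-6x) + (-6y) = -6x - 6y   [differs from x + y: not invariant]
(B) x^2 + y^2  ->  (-6x)^2 + (-6y)^2 = 36x^2 + 36y^2   [differs from x^2 + y^2: not invariant]
(C) y/x  ->  (-6y)/(-6x) = y/x   [equals y/x: invariant]
(D) x - y  ->  (-6x) - (-6y) = -6x + 6y   [differs from x - y: not invariant]

Only option (C), y/x, is unchanged by the transformation.
The common factor -6 cancels in a ratio of coordinates, while sums, products and sums of squares pick up factors of -6 or 36.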